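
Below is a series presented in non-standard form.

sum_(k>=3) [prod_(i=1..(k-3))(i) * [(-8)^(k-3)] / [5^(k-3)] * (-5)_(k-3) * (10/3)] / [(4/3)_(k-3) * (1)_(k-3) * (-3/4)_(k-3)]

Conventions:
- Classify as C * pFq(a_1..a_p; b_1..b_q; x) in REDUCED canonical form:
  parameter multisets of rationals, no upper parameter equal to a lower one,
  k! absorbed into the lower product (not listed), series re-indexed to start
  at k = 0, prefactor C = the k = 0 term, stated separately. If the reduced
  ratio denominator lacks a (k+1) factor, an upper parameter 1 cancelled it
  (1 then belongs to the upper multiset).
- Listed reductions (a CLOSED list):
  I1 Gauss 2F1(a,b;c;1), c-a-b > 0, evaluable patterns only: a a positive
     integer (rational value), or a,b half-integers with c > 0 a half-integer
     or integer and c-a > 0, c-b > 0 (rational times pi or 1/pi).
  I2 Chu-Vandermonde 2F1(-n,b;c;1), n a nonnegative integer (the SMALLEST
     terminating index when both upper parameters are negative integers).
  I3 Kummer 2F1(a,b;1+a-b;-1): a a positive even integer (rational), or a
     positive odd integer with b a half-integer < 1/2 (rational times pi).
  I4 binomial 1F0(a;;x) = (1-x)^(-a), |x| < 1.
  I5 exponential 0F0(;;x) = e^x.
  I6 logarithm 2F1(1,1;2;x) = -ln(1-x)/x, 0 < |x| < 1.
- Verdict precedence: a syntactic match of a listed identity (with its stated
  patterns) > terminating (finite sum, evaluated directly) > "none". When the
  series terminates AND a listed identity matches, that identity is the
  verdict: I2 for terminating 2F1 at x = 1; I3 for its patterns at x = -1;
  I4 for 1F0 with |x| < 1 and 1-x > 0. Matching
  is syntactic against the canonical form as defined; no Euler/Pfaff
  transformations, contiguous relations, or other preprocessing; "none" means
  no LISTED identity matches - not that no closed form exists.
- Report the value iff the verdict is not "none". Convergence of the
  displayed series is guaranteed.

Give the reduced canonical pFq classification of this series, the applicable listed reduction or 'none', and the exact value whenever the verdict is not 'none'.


With C = 10/3: the canonical form is 2F2(-5, 1; -3/4, 4/3; -8/5). Verdict: terminating (-5 upstairs). 6 nonzero terms in all; added directly. Exact value: -8581670978/11090625.

Key step: from the first term 10/3: (1)_k (C = 10/3) is k! itself.
Consecutive-term ratio: r(k) = (-8/5) * (k-5) (k+1) / [(k-3/4) (k+4/3) (k+1)] - rational in k. x = (-8/5); t_0 = 10/3; negate the roots.


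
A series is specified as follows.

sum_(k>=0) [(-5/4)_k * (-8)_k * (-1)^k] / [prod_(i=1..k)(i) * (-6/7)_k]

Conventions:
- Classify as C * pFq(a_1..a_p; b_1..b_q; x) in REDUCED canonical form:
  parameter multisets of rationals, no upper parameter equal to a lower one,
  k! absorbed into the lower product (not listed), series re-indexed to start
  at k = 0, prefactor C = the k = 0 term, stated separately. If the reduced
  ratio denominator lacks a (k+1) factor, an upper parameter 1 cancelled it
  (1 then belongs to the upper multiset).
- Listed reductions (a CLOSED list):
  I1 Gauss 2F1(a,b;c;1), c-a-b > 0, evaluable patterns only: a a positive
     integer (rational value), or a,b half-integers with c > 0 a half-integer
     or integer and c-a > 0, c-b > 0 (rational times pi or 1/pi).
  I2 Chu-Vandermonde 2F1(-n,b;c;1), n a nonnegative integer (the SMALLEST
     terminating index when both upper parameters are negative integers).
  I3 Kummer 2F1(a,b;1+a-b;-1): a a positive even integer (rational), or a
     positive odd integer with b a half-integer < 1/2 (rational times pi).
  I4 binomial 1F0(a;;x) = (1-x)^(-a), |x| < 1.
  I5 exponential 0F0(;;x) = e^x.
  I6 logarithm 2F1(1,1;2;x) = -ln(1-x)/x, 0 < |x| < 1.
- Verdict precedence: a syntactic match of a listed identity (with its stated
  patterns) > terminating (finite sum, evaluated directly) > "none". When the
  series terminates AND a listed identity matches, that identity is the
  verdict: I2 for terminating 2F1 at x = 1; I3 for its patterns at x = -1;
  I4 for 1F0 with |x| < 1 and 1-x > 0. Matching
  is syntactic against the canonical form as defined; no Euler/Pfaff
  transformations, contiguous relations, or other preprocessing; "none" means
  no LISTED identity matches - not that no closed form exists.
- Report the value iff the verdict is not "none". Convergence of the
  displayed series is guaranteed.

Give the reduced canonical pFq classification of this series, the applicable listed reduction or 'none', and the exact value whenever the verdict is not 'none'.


At argument -1: a 2F1 with upper {-8, -5/4}, lower {-6/7}, scaled by C = 1. Verdict: terminating (-8 upstairs). 9 nonzero terms in all; added directly. Exact value: -33385553855135/94145347584.

Structural cue: with t_0 = 1, the product of the first k integers (prefactor 1) is k!.
Ratio: r(k) = (-1) * (k-8) (k-5/4) / [(k-6/7) (k+1)] - rational in k, leading ratio (-1); with t_0 = 1, classification follows.


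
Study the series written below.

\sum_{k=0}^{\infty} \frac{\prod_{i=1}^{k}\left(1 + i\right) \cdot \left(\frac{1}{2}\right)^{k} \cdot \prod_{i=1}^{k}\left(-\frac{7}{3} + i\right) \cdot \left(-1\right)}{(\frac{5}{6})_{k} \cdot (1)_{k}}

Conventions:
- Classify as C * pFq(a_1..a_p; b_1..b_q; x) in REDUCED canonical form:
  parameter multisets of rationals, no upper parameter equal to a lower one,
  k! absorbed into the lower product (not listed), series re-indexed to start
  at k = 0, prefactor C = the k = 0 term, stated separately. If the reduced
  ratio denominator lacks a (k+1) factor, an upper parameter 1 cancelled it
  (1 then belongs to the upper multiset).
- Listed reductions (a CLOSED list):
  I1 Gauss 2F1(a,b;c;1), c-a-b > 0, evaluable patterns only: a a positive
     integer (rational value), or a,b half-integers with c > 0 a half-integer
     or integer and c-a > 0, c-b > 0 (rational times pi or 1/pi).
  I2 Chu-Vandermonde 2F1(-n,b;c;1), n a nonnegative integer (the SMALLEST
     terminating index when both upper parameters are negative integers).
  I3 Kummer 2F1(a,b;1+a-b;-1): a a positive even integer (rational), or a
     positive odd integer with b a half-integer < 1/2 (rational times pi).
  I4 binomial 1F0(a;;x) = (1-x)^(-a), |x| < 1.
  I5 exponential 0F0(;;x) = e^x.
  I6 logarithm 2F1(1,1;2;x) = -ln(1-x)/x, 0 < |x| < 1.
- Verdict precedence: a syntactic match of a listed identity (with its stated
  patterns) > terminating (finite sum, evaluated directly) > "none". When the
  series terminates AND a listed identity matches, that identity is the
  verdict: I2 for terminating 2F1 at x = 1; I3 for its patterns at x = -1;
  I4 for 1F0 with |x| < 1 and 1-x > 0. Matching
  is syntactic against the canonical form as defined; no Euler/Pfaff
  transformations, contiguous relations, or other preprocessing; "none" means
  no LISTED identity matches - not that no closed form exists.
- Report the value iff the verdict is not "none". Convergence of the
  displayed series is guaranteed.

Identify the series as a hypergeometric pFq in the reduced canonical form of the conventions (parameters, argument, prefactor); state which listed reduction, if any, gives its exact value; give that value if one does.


The series (x = \frac{1}{2}) is 2F1: upper {-\frac{4}{3}, 2}, lower {\frac{5}{6}}, prefactor -1. Verdict: none. No listed pattern accepts 2F1(-\frac{4}{3}, 2; \frac{5}{6}; \frac{1}{2}).

Key observation: x = \frac{1}{2} and (1)_k (C = -1, x = 1/2) is k! itself.
Step ratio: r(k) = \frac{1}{2} * (k-\frac{4}{3}) (k+2) / [(k+\frac{5}{6}) (k+1)] - poly over poly, x = \frac{1}{2} from leading terms; C = -1 at k = 0.


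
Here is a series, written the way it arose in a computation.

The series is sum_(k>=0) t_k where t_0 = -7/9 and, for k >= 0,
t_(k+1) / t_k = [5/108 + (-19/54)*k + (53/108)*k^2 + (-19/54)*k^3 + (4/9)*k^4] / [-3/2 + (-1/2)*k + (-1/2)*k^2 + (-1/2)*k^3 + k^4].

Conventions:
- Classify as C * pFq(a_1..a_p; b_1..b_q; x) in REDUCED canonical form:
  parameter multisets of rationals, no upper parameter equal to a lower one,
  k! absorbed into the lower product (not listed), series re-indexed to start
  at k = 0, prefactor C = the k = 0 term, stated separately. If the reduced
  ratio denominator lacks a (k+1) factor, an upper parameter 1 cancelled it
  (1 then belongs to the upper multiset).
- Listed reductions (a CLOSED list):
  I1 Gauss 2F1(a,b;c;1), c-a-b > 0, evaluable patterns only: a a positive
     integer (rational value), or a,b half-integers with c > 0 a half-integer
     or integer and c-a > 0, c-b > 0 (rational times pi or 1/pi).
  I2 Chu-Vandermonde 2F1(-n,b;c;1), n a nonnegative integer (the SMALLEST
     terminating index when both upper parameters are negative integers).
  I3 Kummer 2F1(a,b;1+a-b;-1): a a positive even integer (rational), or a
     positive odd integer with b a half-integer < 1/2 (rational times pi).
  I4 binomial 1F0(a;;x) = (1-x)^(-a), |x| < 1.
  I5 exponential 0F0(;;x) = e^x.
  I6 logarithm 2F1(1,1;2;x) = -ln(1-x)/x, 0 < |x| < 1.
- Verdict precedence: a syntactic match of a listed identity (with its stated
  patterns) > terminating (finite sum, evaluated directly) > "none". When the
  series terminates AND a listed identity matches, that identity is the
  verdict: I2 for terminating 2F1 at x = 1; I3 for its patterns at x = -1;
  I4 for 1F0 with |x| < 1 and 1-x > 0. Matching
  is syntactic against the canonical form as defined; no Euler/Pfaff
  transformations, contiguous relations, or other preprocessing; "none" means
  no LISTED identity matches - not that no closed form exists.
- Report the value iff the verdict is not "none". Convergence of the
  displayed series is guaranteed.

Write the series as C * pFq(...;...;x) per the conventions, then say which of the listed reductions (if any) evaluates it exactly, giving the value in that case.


This is -7/9 * 2F1(-5/8, -1/6; -3/2; 4/9) in reduced canonical form. Verdict: none - at argument 4/9 the multisets {-5/8, -1/6} ; {-3/2} match no listed identity.

The tell: from the first term -7/9: factor the ratio over Q (prefactor -7/9): negated roots = parameters.
Consecutive-term ratio: r(k) = (4/9) * (k-5/8) (k-1/6) / [(k-3/2) (k+1)] - rational; roots negated = parameters, x = (4/9), C = -7/9.


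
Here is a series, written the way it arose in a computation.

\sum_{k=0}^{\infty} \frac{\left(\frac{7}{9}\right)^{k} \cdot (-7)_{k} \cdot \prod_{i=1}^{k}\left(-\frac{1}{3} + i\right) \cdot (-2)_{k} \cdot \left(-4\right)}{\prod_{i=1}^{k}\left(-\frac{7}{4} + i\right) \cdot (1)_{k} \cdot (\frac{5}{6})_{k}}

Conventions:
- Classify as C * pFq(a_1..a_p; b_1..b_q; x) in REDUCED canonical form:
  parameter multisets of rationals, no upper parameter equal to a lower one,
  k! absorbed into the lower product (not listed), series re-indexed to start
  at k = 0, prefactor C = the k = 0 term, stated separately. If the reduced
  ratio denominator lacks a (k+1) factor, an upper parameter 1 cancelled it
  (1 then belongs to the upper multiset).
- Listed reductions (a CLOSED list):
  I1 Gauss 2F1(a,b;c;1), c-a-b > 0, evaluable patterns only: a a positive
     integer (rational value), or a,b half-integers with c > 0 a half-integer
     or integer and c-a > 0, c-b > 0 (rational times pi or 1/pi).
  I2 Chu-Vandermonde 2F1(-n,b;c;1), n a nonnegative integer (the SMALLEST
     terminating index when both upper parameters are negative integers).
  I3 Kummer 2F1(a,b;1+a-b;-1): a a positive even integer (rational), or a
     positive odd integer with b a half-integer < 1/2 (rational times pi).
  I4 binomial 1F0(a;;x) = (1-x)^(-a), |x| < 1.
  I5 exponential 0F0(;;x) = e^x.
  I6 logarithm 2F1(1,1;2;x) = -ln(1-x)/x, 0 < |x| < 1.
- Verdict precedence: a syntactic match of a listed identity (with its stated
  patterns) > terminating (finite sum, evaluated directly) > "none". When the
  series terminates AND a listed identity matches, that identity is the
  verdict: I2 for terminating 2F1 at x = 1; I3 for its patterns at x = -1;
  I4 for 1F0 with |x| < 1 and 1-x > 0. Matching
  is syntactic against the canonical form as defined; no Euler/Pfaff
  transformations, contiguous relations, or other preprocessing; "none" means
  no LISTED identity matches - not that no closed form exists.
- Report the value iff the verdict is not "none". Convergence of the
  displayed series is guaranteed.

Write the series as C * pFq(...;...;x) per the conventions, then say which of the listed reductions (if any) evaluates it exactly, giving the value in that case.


Prefactor -4, argument \frac{7}{9}: 3F2 with upper {-7, -2, \frac{2}{3}} over lower {-\frac{3}{4}, \frac{5}{6}}. Verdict: terminating. (-2)_k vanishes past k = 2, leaving a 3-term sum, computed directly. Exact value: \frac{1945316}{4455}.

Key step: with t_0 = -4, (1)_k (C = -4, x = 7/9) is k! itself.
Consecutive-term ratio: r(k) = \frac{7}{9} * (k-7) (k-2) (k+\frac{2}{3}) / [(k-\frac{3}{4}) (k+\frac{5}{6}) (k+1)] ; factor over Q: parameters, x = \frac{7}{9}, and C = -4.


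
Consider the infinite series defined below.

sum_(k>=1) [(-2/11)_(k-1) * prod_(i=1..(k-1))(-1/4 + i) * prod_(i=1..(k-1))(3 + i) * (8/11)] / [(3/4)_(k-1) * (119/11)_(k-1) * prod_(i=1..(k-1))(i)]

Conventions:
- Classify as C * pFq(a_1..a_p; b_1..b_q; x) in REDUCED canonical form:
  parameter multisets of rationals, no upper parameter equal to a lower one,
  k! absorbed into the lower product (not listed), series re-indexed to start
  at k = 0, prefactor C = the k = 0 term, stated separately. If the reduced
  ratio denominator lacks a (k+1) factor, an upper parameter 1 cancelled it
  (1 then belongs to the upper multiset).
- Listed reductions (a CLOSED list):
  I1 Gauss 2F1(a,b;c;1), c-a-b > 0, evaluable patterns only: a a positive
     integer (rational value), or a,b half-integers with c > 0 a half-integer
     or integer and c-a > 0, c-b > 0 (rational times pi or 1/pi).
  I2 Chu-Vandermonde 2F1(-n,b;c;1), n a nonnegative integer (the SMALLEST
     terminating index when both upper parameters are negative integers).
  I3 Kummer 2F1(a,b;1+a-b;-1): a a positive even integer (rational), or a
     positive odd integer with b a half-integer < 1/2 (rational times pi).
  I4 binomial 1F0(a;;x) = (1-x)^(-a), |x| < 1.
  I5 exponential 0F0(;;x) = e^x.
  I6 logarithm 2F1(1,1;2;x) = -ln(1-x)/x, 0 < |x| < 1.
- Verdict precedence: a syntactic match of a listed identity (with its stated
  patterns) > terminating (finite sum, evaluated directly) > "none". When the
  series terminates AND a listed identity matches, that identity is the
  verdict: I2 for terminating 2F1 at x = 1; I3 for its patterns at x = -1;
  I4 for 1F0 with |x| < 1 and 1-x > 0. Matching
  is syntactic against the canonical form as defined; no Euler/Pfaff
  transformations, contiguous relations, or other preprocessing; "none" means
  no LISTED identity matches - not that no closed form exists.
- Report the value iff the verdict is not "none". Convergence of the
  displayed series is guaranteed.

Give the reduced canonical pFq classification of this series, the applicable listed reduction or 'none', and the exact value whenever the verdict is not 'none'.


This is 8/11 * 2F1(-2/11, 4; 119/11; 1) in reduced canonical form. Verdict: this is the Gauss summation I1 (x = 1: the Gamma ratio telescopes since c-a-b = 7 > 0 and a = 4 in Z>0). Hence: 750780/1127357.

Key step: with t_0 = 8/11, the product of the first k integers (C = 8/11) is k!.
Ratio: r(k) = 1 * (k-2/11) (k+4) / [(k+119/11) (k+1)] - rational in k. x = 1; t_0 = 8/11; negate the roots.


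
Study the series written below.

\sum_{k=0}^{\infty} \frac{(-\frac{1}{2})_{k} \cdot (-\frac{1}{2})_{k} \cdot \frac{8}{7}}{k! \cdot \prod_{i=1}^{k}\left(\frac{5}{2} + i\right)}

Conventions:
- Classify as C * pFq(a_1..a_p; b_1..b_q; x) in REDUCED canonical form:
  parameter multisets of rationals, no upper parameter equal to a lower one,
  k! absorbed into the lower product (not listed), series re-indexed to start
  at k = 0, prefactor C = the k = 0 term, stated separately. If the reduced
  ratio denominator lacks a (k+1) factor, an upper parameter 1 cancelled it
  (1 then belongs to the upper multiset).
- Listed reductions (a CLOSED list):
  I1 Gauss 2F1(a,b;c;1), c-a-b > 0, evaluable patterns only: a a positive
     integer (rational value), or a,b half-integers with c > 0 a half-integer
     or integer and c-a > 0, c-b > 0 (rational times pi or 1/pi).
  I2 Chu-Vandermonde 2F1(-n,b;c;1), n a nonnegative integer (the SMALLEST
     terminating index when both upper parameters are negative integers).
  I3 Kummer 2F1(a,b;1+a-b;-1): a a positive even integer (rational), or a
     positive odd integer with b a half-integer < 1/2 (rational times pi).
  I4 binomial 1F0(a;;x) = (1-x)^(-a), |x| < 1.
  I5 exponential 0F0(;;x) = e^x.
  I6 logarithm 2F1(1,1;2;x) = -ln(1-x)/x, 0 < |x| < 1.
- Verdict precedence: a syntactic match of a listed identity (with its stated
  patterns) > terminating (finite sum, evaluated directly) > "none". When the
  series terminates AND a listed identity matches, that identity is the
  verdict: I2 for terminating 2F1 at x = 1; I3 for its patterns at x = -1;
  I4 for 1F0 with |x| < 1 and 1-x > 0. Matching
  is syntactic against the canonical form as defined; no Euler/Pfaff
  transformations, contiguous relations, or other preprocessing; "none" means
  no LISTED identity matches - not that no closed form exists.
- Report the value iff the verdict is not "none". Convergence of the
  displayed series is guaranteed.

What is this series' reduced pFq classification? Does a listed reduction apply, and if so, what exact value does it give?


Canonical form: C = \frac{8}{7} times 2F1 with upper {-\frac{1}{2}, -\frac{1}{2}}, lower {\frac{7}{2}}, x = 1. Verdict: Gauss's theorem I1 (half-integer case) fires (x = 1; upper {-\frac{1}{2}, -\frac{1}{2}} half-integers, c = \frac{7}{2} in the evaluable pattern). Its exact value is \frac{25}{64} \cdot \pi.

Key observation: with t_0 = \frac{8}{7}, the lower running product (C = 8/7) is a rising factorial.
Ratio: r(k) = 1 * (k-\frac{1}{2}) (k-\frac{1}{2}) / [(k+\frac{7}{2}) (k+1)] - poly over poly, x = 1 from leading terms; C = \frac{8}{7} at k = 0.


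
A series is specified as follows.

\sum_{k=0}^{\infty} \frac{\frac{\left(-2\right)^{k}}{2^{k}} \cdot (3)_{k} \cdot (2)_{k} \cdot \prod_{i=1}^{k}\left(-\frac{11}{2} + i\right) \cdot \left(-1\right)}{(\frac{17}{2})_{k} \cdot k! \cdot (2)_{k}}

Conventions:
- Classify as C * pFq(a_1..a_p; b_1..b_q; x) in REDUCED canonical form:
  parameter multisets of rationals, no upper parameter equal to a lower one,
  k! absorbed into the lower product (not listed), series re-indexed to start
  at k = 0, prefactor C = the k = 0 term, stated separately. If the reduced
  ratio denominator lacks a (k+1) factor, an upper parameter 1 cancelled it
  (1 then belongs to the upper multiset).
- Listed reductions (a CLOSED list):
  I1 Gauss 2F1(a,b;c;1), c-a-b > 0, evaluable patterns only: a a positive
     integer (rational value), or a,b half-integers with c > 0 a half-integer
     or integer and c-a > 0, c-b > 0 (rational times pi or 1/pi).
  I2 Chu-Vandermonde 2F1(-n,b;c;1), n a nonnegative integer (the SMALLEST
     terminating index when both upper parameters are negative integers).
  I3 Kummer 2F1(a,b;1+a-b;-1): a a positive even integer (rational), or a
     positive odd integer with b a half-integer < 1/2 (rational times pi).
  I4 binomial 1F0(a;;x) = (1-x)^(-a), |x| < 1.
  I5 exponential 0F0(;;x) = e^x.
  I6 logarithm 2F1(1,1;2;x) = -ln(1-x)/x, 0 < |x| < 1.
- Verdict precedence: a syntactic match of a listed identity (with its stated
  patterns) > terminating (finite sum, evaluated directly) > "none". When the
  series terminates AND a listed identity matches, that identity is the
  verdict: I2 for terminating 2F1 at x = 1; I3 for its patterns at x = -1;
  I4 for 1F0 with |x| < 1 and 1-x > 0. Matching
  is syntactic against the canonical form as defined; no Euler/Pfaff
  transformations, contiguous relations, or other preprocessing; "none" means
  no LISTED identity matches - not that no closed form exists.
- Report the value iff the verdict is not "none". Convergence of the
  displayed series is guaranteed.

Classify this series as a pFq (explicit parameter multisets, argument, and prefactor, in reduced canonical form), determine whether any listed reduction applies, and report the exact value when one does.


At argument -1: a 2F1 with upper {-\frac{9}{2}, 3}, lower {\frac{17}{2}}, scaled by C = -1. Verdict: Kummer (I3) fires (x = -1; c = \frac{17}{2} equals 1+a-b for upper {-\frac{9}{2}, 3}: listed pattern). Sum: \left(-\frac{45045}{32768}\right) \cdot \pi.

Key step: t_0 being -1, the parameter 2 appears in both the upper and lower lists and cancels.
Consecutive-term ratio: r(k) = -1 * (k-\frac{9}{2}) (k+3) / [(k+\frac{17}{2}) (k+1)] - rational in k, leading ratio -1; with t_0 = -1, classification follows.


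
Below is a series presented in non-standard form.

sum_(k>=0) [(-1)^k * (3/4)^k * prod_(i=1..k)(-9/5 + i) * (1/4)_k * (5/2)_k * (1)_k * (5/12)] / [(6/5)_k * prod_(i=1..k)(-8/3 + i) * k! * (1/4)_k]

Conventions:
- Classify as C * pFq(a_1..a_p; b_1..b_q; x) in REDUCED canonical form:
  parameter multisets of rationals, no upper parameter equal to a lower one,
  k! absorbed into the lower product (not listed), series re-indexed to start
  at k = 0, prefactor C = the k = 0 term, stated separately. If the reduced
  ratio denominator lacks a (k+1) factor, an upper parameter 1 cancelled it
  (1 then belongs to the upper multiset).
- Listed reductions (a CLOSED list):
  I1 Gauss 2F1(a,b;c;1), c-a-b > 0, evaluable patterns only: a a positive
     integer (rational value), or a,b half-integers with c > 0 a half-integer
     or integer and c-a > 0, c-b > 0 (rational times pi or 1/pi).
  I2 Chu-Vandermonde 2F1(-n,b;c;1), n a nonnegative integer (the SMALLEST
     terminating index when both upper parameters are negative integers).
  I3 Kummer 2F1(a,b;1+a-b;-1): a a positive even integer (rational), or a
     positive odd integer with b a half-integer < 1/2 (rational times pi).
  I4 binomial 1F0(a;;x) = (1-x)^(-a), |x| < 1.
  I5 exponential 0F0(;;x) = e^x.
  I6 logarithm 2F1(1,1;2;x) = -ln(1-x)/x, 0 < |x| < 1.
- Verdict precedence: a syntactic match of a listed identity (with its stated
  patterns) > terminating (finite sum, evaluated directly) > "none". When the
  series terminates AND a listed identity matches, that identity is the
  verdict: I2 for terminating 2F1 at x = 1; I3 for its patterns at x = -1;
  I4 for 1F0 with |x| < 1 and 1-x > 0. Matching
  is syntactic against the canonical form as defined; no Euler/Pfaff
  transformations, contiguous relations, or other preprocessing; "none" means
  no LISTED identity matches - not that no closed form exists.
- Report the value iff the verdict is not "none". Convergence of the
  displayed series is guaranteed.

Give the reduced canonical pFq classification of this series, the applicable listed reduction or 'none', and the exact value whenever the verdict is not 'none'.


Key step: from the first term 5/12: the lower running product (C = 5/12, x = -3/4) is a rising factorial.
Adjacent-term ratio: r(k) = (-3/4) * (k-4/5) (k+1) (k+5/2) / [(k-5/3) (k+6/5) (k+1)] - rational; roots negated = parameters, x = (-3/4), C = 5/12.

x = -3/4 here; the reduced form reads 3F2, upper {-4/5, 1, 5/2}, lower {-5/3, 6/5}, C = 5/12. Verdict: none (x = -3/4): each listed identity misses the multisets {-4/5, 1, 5/2} ; {-5/3, 6/5}.


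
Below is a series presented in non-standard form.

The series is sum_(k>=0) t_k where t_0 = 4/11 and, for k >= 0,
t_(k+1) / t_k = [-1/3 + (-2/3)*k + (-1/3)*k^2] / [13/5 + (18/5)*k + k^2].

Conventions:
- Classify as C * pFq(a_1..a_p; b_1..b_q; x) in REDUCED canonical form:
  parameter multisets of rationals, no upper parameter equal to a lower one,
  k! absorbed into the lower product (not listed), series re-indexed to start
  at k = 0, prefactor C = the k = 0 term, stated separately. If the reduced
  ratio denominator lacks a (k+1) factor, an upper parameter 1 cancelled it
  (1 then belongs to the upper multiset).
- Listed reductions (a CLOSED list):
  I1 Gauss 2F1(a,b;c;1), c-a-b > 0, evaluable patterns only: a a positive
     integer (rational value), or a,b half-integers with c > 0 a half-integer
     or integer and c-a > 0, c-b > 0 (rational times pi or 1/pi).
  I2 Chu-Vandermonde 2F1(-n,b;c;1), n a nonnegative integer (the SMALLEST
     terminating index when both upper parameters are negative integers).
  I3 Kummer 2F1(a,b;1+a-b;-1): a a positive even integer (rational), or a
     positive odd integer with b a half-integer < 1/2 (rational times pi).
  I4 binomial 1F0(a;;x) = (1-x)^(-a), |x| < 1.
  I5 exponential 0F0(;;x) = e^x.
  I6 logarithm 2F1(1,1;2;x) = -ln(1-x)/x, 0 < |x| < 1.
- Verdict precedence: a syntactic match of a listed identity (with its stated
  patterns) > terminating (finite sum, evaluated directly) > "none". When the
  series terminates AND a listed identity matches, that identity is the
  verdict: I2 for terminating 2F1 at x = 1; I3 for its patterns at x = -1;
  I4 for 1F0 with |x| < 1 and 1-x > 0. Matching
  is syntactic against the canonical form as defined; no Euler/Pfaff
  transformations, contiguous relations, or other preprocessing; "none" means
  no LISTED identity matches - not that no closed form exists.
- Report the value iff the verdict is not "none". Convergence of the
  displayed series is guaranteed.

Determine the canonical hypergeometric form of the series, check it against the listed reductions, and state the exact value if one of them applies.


First insight: x = (-1/3) and the expanded ratio factors over Q; C = 4/11, x = -1/3, roots give parameters.
Adjacent-term ratio: r(k) = (-1/3) * (k+1) (k+1) / [(k+13/5) (k+1)] - rational; roots negated = parameters, x = (-1/3), C = 4/11.

Classification (C = 4/11): 2F1 with upper {1, 1}, lower {13/5}, argument x = -1/3. Verdict: none here - no I1-I6 shape fits x = -1/3 with lower {13/5}.


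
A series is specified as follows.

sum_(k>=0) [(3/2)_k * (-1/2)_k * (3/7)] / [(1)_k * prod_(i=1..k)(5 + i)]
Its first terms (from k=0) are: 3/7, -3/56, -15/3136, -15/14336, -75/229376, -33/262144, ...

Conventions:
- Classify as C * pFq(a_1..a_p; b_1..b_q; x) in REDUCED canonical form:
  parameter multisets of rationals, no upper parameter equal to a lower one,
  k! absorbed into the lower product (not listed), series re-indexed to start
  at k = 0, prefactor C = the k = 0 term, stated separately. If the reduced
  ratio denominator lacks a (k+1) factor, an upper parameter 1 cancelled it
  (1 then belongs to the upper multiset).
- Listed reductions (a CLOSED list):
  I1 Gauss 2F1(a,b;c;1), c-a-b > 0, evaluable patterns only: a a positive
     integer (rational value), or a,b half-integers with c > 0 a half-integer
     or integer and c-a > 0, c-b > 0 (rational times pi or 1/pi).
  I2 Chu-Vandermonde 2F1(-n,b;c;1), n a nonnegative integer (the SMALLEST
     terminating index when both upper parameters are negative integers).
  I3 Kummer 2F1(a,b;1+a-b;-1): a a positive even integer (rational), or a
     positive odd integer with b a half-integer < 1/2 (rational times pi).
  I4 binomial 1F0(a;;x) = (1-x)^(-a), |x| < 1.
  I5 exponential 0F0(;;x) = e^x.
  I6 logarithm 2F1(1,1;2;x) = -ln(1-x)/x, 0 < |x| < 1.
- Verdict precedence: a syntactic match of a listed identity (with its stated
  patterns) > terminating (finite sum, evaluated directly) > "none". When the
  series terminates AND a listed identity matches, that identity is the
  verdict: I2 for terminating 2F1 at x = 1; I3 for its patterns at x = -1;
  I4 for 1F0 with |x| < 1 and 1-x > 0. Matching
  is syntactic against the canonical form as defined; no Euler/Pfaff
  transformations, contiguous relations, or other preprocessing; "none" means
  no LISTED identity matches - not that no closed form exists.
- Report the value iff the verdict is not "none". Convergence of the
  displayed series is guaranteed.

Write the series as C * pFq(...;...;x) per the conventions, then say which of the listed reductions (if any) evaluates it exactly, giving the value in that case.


Reduced: x = 1, 2F1, upper = {-1/2, 3/2}, lower = {6}, C = 3/7. Verdict at x = 1: Gauss (I1, half-integer pattern) matches (x = 1; upper {-1/2, 3/2} half-integers, c = 6 in the evaluable pattern). Sum: (65536/56595) / pi.

Key step: t_0 being 3/7, (1)_k (C = 3/7) is k! itself.
Consecutive-term ratio: r(k) = 1 * (k-1/2) (k+3/2) / [(k+6) (k+1)] - rational; roots negated = parameters, x = 1, C = 3/7.


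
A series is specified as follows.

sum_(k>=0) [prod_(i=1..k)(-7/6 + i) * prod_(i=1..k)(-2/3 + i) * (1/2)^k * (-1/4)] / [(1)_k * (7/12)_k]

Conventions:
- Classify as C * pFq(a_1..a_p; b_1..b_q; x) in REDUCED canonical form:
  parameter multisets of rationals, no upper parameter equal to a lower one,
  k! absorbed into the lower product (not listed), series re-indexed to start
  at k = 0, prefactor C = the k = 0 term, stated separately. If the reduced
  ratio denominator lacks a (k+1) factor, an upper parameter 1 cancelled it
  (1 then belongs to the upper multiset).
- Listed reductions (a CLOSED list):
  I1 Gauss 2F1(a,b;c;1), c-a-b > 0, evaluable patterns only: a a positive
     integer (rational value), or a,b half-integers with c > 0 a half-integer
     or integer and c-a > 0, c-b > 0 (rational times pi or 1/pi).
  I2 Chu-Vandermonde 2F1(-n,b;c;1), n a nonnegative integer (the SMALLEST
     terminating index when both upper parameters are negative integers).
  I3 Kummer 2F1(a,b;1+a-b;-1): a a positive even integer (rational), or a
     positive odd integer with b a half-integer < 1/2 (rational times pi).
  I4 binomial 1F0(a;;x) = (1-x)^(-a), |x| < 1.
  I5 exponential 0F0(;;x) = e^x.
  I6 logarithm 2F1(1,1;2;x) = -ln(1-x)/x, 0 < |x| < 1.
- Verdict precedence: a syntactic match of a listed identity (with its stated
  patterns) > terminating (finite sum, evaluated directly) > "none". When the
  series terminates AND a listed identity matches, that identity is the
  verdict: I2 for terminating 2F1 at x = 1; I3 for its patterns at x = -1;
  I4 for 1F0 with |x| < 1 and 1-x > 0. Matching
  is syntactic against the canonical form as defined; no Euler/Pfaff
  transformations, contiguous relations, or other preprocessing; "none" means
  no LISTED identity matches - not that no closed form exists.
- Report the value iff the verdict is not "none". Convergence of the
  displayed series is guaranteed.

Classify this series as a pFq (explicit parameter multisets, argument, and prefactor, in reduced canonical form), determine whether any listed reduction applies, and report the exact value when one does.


The series (x = 1/2) is 2F1: upper {-1/6, 1/3}, lower {7/12}, prefactor -1/4. Verdict: none. Every listed pattern misses the 2F1 form at 1/2, upper {-1/6, 1/3}.

Structural cue: from the first term -1/4: the running product (prefactor -1/4) telescopes to a rising factorial.
Adjacent-term ratio: r(k) = (1/2) * (k-1/6) (k+1/3) / [(k+7/12) (k+1)] - rational; roots negated = parameters, x = (1/2), C = -1/4.


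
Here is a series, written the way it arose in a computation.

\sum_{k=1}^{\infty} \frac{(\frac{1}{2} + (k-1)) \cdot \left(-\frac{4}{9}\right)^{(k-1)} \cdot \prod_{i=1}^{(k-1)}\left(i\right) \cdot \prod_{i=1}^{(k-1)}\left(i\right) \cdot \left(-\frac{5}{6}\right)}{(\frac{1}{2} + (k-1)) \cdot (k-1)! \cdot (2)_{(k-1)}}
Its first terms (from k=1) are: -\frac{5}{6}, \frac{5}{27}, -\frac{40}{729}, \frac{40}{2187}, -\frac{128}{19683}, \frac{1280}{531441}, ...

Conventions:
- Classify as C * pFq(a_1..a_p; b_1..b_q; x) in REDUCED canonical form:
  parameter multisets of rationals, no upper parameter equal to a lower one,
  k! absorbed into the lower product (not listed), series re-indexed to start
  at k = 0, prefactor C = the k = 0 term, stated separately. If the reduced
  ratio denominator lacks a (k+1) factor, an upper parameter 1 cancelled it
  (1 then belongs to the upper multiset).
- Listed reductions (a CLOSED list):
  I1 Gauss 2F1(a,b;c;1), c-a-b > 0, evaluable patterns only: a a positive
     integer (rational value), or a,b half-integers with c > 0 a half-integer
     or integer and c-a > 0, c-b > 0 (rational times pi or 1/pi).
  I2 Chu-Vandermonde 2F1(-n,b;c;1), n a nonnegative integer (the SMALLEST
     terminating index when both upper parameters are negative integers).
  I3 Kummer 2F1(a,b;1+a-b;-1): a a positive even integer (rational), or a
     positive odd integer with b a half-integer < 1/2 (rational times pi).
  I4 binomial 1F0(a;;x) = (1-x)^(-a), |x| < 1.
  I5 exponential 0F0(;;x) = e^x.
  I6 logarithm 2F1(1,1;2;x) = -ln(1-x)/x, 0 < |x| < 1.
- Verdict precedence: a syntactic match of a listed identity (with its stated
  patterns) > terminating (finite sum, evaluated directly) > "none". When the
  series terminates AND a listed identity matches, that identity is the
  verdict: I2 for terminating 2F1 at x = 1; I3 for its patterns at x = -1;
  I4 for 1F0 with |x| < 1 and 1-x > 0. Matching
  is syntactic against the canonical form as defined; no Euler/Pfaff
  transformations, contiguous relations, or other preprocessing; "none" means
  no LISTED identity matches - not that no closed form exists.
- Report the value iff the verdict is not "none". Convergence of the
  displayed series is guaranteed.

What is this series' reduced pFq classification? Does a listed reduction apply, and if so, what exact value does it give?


Prefactor -\frac{5}{6}, argument -\frac{4}{9}: 2F1 with upper {1, 1} over lower {2}. Verdict (x = -\frac{4}{9}): logarithm (I6) applies (the logarithm: parameters (1,1;2), x = -\frac{4}{9}). Its exact value is \left(-\frac{15}{8}\right) \cdot \ln\left(\frac{13}{9}\right).

The tell: t_0 being -\frac{5}{6}, the running product (C = -5/6, x = -4/9) telescopes to a rising factorial.
Step ratio: r(k) = -\frac{4}{9} * (k+1) (k+1) / [(k+2) (k+1)] - poly over poly, x = -\frac{4}{9} from leading terms; C = -\frac{5}{6} at k = 0.


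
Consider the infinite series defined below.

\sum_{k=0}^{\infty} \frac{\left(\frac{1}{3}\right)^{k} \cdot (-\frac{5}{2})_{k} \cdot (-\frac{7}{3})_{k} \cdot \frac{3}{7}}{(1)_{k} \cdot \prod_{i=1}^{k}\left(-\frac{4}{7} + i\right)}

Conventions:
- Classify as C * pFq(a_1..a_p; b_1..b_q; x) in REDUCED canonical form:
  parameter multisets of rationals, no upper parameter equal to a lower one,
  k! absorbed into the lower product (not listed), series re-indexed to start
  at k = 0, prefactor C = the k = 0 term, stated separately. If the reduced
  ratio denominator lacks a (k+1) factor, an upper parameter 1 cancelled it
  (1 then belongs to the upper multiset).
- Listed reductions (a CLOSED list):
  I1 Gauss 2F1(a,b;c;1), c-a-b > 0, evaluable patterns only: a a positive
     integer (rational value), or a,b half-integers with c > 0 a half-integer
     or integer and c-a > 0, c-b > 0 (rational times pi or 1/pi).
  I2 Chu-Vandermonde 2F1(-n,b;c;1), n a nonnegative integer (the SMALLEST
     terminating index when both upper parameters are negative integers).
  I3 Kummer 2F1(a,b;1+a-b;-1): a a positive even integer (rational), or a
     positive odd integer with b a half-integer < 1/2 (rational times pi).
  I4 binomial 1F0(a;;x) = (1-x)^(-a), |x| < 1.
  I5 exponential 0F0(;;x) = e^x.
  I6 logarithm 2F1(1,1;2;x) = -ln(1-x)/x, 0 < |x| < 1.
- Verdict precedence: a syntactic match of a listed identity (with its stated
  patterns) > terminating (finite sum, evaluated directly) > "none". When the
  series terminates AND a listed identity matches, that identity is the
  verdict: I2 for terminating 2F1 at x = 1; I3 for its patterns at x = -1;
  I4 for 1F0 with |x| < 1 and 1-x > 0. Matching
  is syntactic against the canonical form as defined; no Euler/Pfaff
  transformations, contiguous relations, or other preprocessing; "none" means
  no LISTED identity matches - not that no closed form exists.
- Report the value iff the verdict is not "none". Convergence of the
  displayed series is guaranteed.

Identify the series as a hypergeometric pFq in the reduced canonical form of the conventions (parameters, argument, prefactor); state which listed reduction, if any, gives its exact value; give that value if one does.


Reduced: x = \frac{1}{3}, 2F1, upper = {-\frac{5}{2}, -\frac{7}{3}}, lower = {\frac{3}{7}}, C = \frac{3}{7}. Verdict: no listed reduction: x = \frac{1}{3} and upper {-\frac{5}{2}, -\frac{7}{3}} fail every I1-I6 pattern.

Structural cue: t_0 = \frac{3}{7} here, and the lower running product (C = 3/7, x = 1/3) is a rising factorial.
Consecutive-term ratio: r(k) = \frac{1}{3} * (k-\frac{5}{2}) (k-\frac{7}{3}) / [(k+\frac{3}{7}) (k+1)] - poly over poly, x = \frac{1}{3} from leading terms; C = \frac{3}{7} at k = 0.


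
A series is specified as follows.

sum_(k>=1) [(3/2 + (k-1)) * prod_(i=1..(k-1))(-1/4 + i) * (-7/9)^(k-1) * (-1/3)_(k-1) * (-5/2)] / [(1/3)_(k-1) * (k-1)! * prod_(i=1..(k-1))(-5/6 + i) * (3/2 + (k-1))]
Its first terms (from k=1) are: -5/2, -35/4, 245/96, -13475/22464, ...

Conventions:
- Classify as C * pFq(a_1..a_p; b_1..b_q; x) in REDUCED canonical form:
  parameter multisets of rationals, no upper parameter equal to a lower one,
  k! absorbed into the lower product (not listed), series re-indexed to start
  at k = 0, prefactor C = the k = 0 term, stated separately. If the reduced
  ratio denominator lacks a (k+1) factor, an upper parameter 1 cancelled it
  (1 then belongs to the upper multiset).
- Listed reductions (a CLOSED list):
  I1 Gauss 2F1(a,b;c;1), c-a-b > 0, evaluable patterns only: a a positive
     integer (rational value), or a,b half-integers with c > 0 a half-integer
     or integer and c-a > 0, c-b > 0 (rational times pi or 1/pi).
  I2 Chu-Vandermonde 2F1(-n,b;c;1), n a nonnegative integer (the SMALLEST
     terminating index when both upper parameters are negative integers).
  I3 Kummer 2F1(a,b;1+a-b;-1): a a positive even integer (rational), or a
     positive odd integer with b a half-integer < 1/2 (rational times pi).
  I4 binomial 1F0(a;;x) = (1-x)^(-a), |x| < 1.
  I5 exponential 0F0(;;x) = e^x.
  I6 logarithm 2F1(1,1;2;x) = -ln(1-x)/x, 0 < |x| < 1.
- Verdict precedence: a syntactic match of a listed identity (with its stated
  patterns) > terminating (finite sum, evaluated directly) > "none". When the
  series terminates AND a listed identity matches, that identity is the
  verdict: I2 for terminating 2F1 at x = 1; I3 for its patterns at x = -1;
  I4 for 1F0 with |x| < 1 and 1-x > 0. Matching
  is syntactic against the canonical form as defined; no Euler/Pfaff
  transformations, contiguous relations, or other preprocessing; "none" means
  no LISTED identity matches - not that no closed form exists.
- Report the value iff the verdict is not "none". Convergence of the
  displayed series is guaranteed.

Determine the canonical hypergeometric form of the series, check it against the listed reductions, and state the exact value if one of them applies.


x = -7/9 here; the reduced form reads 2F2, upper {-1/3, 3/4}, lower {1/6, 1/3}, C = -5/2. Verdict: none. No listed pattern accepts 2F2(-1/3, 3/4; 1/6, 1/3; -7/9).

Structural cue: t_0 being -5/2, k + 3/2 divides numerator and denominator alike; C = -5/2 after cancelling.
Consecutive-term ratio: r(k) = (-7/9) * (k-1/3) (k+3/4) / [(k+1/6) (k+1/3) (k+1)] - rational in k, leading ratio (-7/9); with t_0 = -5/2, classification follows.


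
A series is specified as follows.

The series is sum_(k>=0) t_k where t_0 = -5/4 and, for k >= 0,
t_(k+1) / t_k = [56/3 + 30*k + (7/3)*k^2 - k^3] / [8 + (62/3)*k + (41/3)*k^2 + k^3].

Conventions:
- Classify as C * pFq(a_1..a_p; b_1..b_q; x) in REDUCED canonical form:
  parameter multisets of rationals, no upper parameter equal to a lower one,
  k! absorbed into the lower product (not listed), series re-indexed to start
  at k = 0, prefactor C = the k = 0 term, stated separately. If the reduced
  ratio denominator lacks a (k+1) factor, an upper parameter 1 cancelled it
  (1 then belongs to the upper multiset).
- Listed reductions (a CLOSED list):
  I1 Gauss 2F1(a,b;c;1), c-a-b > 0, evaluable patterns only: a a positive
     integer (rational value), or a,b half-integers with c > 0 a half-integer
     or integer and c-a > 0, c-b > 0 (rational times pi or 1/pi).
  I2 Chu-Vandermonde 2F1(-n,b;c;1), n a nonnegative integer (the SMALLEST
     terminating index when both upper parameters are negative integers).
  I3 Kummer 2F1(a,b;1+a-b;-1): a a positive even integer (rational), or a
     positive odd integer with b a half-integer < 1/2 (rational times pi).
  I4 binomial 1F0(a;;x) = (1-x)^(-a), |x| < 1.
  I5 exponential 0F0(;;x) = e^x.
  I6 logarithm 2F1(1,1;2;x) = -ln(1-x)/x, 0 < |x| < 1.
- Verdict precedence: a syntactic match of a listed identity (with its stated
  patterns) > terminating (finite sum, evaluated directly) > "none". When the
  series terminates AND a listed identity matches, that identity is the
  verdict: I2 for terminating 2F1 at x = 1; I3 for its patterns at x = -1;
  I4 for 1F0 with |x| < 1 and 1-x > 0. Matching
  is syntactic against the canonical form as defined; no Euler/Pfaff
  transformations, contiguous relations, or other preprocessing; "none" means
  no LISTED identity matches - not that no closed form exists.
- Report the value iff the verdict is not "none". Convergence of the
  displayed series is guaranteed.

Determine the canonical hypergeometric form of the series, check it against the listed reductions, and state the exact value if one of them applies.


Structural cue: from the first term -5/4: cancel k + 2/3 from the displayed ratio first; then C = -5/4.
Ratio: r(k) = (-1) * (k-7) (k+4) / [(k+12) (k+1)] - rational in k. x = (-1); t_0 = -5/4; negate the roots.

Classification (C = -5/4): 2F1 with upper {-7, 4}, lower {12}, argument x = -1. Verdict: the Kummer evaluation I3 applies (x = -1; c = 12 equals 1+a-b for upper {-7, 4}: listed pattern). Value: -275/24.
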